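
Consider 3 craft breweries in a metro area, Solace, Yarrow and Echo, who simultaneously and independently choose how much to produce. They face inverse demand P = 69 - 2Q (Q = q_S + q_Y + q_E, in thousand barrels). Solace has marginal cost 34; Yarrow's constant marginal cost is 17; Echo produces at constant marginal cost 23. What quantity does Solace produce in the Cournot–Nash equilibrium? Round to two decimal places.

0.88

Solace's profit: π_S = (69 - 2Q)q_S - (34q_S). Setting ∂π_S/∂q_S = 0: 35 - 4q_S - 2(q_Y + q_E) = 0.
Yarrow's profit: π_Y = (69 - 2Q)q_Y - (17q_Y). Setting ∂π_Y/∂q_Y = 0: 52 - 4q_Y - 2(q_S + q_E) = 0.
Echo's first-order condition: 46 - 4q_E - 2(q_S + q_Y) = 0.
Adding the 3 conditions: 133 − 4Q − 4Q = 0, i.e. Q = 133/8.
Back-substituting: q_S = (35 − 133/4)/2 = 7/8, q_Y = (52 − 133/4)/2 = 75/8, q_E = (46 − 133/4)/2 = 51/8.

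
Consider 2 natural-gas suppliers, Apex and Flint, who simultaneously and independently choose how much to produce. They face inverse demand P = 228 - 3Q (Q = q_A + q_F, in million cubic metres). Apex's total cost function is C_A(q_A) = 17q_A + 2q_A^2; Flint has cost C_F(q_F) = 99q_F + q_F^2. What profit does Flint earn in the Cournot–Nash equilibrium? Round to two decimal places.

342.51

Apex's profit: π_A = (228 - 3Q)q_A - (17q_A + 2q_A²). Setting ∂π_A/∂q_A = 0: 211 - 10q_A - 3(q_F) = 0.
Flint's profit: π_F = (228 - 3Q)q_F - (99q_F + q_F²). Setting ∂π_F/∂q_F = 0: 129 - 8q_F - 3(q_A) = 0.
Rearranging gives the reaction functions q_A = (211 - 3q_F)/10 and q_F = (129 - 3q_A)/8.
Solving the pair: q_A = 1301/71, q_F = 657/71.
Price P = 228 - 3·(1958/71) = 145.2676.
Flint's profit: 145.2676·(657/71) - 99·(657/71) - (657/71)² = 342.5106.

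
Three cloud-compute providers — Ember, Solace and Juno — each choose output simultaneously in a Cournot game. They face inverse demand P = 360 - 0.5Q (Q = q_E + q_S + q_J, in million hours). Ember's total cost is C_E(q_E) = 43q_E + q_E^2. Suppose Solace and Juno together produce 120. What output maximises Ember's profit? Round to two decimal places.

85.67

With rivals' combined output fixed at 120, Ember's profit is π_E = (360 - (1/2)·120 - (1/2)q_E)q_E - (43q_E + q_E²) = (300 - (1/2)q_E)q_E - (43q_E + q_E²).
∂π_E/∂q_E = 257 - 3q_E = 0, so q_E = 257/3.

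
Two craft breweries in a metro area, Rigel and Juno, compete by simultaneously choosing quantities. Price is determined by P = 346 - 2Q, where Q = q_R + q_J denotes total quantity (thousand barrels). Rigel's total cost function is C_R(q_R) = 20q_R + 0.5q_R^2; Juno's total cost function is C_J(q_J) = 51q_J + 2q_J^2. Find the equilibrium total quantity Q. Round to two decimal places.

Rigel's profit: π_R = (346 - 2Q)q_R - (20q_R + (1/2)q_R²). Setting ∂π_R/∂q_R = 0: 326 - 5q_R - 2(q_J) = 0.
Juno's profit: π_J = (346 - 2Q)q_J - (51q_J + 2q_J²). Setting ∂π_J/∂q_J = 0: 295 - 8q_J - 2(q_R) = 0.
Rearranging gives the reaction functions q_R = (326 - 2q_J)/5 and q_J = (295 - 2q_R)/8.
Solving the pair: q_R = 1009/18, q_J = 823/36.
Total output Q = 1009/18 + 823/36 = 947/12.

78.92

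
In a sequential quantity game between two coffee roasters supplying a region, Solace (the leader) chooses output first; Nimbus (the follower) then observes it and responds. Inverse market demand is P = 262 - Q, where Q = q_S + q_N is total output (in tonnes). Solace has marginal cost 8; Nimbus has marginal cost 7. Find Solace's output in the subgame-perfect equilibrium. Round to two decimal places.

Solve by backward induction. Given q_S, the follower Nimbus maximises π_N = (262 - q_S - q_N)q_N - 7q_N.
Follower FOC: 255 - q_S - 2q_N = 0, so q_N(q_S) = (255 - q_S)/2.
The leader anticipates this reaction. Substituting into P = 262 - Q gives P = 269/2 - (1/2)q_S, so π_S = (269/2 - (1/2)q_S)q_S - 8q_S.
Maximising: ∂π_S/∂q_S = 253/2 - q_S = 0, giving q_S = 253/2.
Then q_N = (255 - 253/2)/2 = 257/4.

126.50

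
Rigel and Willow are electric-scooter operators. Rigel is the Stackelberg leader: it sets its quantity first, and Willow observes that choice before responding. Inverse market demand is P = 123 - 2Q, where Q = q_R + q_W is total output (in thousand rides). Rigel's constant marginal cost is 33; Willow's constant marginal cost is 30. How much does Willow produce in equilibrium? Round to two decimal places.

12.38

The follower Willow best-responds to any q_R: π_W = (123 - 2Q)q_W - 30q_W.
Setting the follower's marginal profit to zero, 93 - 2q_R - 4q_W = 0, i.e. q_W = (93 - 2q_R)/4.
Rigel substitutes q_W(q_R) into its own profit: π_R = q_R(123 - 2q_R - (93 - 2q_R)/2) - 33q_R = (153/2 - q_R)q_R - 33q_R.
Leader FOC: 87/2 - 2q_R = 0, so q_R = 87/4.
Then q_W = (93 - 2·(87/4))/4 = 99/8.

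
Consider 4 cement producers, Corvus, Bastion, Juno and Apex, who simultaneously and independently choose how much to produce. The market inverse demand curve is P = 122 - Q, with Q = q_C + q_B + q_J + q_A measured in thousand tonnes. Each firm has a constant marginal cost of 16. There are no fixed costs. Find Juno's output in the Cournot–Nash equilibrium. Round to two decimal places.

21.20

A representative firm's profit is π_i = q_i(122 - Q) - 16q_i.
Setting ∂π_i/∂q_i = 0 with rivals' quantities fixed: 106 - 2q_i - Σ_{j≠i} q_j = 0.
By symmetry each firm produces the same amount; substituting Σ_{j≠i} q_j = 3q_i yields q_i = 106/5.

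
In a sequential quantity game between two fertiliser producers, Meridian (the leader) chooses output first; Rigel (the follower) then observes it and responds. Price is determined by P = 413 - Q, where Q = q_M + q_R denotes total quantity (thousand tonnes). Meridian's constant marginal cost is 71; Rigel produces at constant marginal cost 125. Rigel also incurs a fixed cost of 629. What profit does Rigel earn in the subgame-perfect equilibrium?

1396

Solve by backward induction. Given q_M, the follower Rigel maximises π_R = (413 - q_M - q_R)q_R - 125q_R.
∂π_R/∂q_R = 288 - q_M - 2q_R = 0 gives the reaction function q_R = (288 - q_M)/2.
The leader anticipates this reaction. Substituting into P = 413 - Q gives P = 269 - (1/2)q_M, so π_M = (269 - (1/2)q_M)q_M - 71q_M.
Leader FOC: 198 - q_M = 0, so q_M = 198.
Then q_R = (288 - 198)/2 = 45.
Price P = 413 - 243 = 170.
Rigel's profit: (170 - 125)·45 - 629 = 1396.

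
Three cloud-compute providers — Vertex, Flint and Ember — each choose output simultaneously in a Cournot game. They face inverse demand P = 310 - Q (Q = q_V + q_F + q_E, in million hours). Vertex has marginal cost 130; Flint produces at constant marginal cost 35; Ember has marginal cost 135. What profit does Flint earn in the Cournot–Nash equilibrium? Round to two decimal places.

Vertex's profit: π_V = (310 - Q)q_V - (130q_V). Setting ∂π_V/∂q_V = 0: 180 - 2q_V - (q_F + q_E) = 0.
Flint's first-order condition: 275 - 2q_F - (q_V + q_E) = 0.
Ember's profit: π_E = (310 - Q)q_E - (135q_E). Setting ∂π_E/∂q_E = 0: 175 - 2q_E - (q_V + q_F) = 0.
Adding the 3 first-order conditions: 630 − 4Q = 0, so Q = 315/2.
Back-substituting: q_V = (180 − 315/2) = 45/2, q_F = (275 − 315/2) = 235/2, q_E = (175 − 315/2) = 35/2.
Price P = 310 - 315/2 = 305/2.
Flint's profit: (305/2 - 35)·(235/2) = 13806.2500.

13806.25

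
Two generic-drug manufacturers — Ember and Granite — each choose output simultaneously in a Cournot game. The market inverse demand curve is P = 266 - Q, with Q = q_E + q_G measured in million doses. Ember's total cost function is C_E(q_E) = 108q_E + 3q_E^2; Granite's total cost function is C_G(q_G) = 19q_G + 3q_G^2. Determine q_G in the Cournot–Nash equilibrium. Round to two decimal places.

28.86

Ember's profit: π_E = (266 - Q)q_E - (108q_E + 3q_E²). Setting ∂π_E/∂q_E = 0: 158 - 8q_E - (q_G) = 0.
Granite's profit: π_G = (266 - Q)q_G - (19q_G + 3q_G²). Setting ∂π_G/∂q_G = 0: 247 - 8q_G - (q_E) = 0.
So q_E = (158 - q_G)/8 and q_G = (247 - q_E)/8.
Solving the pair: q_E = 113/7, q_G = 202/7.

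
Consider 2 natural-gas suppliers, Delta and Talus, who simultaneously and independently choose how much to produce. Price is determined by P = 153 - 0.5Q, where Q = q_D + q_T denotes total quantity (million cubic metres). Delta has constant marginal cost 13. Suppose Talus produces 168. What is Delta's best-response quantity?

56

With the rival's output fixed at 168, Delta's profit is π_D = (153 - (1/2)·168 - (1/2)q_D)q_D - (13q_D) = (69 - (1/2)q_D)q_D - (13q_D).
∂π_D/∂q_D = 56 - q_D = 0, so q_D = 56.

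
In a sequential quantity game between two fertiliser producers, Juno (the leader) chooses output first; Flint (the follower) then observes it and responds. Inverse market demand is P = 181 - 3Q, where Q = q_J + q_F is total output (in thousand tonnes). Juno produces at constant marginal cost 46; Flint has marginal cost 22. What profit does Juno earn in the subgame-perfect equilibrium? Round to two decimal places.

513.38

The follower Flint best-responds to any q_J: π_F = (181 - 3Q)q_F - 22q_F.
Follower FOC: 159 - 3q_J - 6q_F = 0, so q_F(q_J) = (159 - 3q_J)/6.
Juno substitutes q_F(q_J) into its own profit: π_J = q_J(181 - 3q_J - (159 - 3q_J)/2) - 46q_J = (203/2 - (3/2)q_J)q_J - 46q_J.
The leader's first-order condition 111/2 - 3q_J = 0 yields q_J = 37/2.
Then q_F = (159 - 3·(37/2))/6 = 69/4.
Price P = 181 - 3·(143/4) = 295/4.
Juno's profit: (295/4 - 46)·(37/2) = 513.3750.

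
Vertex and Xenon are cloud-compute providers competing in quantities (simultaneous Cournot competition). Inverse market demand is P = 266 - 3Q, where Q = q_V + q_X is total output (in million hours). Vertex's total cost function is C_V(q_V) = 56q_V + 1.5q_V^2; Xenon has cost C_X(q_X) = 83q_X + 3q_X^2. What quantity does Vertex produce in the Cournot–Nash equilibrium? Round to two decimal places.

Vertex's profit: π_V = (266 - 3Q)q_V - (56q_V + (3/2)q_V²). Setting ∂π_V/∂q_V = 0: 210 - 9q_V - 3(q_X) = 0.
Xenon's profit: π_X = (266 - 3Q)q_X - (83q_X + 3q_X²). Setting ∂π_X/∂q_X = 0: 183 - 12q_X - 3(q_V) = 0.
Best responses: q_V = (210 - 3q_X)/9, q_X = (183 - 3q_V)/12.
Substituting one into the other gives q_V = 219/11 and q_X = 113/11.

19.91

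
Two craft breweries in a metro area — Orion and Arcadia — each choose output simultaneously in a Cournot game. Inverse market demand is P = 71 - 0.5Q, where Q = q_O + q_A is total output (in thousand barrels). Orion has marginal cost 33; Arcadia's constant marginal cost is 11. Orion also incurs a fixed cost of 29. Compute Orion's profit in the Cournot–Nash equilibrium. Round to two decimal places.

Orion's profit: π_O = (71 - 0.5Q)q_O - (33q_O). Setting ∂π_O/∂q_O = 0: 38 - q_O - (1/2)(q_A) = 0.
Arcadia's first-order condition: 60 - q_A - (1/2)(q_O) = 0.
Rearranging gives the reaction functions q_O = (38 - (1/2)q_A) and q_A = (60 - (1/2)q_O).
Solving the pair: q_O = 32/3, q_A = 164/3.
Price P = 71 - (1/2)·(196/3) = 115/3.
Orion's profit: (115/3 - 33)·(32/3) - 29 = 251/9.

27.89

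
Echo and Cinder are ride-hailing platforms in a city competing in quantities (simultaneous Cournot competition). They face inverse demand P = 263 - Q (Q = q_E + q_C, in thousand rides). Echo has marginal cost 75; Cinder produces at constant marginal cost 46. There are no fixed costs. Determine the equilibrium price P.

Echo's profit: π_E = (263 - Q)q_E - (75q_E). Setting ∂π_E/∂q_E = 0: 188 - 2q_E - (q_C) = 0.
Cinder's first-order condition: 217 - 2q_C - (q_E) = 0.
So q_E = (188 - q_C)/2 and q_C = (217 - q_E)/2.
Solving the pair: q_E = 53, q_C = 82.
Total output Q = 135, so price P = 263 - 135 = 128.

128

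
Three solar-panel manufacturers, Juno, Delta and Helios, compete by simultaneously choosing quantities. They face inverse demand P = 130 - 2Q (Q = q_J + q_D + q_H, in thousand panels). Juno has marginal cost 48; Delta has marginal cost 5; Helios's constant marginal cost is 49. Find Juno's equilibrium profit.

50

Juno's profit: π_J = (130 - 2Q)q_J - (48q_J). Setting ∂π_J/∂q_J = 0: 82 - 4q_J - 2(q_D + q_H) = 0.
Delta's profit: π_D = (130 - 2Q)q_D - (5q_D). Setting ∂π_D/∂q_D = 0: 125 - 4q_D - 2(q_J + q_H) = 0.
Helios's profit: π_H = (130 - 2Q)q_H - (49q_H). Setting ∂π_H/∂q_H = 0: 81 - 4q_H - 2(q_J + q_D) = 0.
Summing all 3 equations gives 288 − 8Q = 0, hence Q = 36.
Back-substituting: q_J = (82 − 72)/2 = 5, q_D = (125 − 72)/2 = 53/2, q_H = (81 − 72)/2 = 9/2.
Price P = 130 - 2·36 = 58.
Juno's profit: (58 - 48)·5 = 50.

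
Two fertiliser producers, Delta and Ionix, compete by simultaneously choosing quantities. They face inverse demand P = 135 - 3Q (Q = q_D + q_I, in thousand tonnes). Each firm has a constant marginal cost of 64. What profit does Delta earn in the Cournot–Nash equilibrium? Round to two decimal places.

A representative firm's profit is π_i = q_i(135 - 3Q) - 64q_i.
First-order condition (treating rivals' output as given): 71 - 6q_i - 3q_j = 0.
By symmetry each firm produces the same amount; substituting q_j = q_i yields q_i = 71/9.
Price P = 135 - 3·(142/9) = 263/3.
Delta's profit: (263/3 - 64)·(71/9) = 186.7037.

186.70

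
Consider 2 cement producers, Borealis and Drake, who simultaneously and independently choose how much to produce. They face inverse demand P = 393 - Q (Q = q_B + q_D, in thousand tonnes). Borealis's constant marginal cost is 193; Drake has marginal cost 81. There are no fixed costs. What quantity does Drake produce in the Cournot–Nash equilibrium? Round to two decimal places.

Borealis's profit: π_B = (393 - Q)q_B - (193q_B). Setting ∂π_B/∂q_B = 0: 200 - 2q_B - (q_D) = 0.
Drake's profit: π_D = (393 - Q)q_D - (81q_D). Setting ∂π_D/∂q_D = 0: 312 - 2q_D - (q_B) = 0.
Rearranging gives the reaction functions q_B = (200 - q_D)/2 and q_D = (312 - q_B)/2.
Solving the pair: q_B = 88/3, q_D = 424/3.

141.33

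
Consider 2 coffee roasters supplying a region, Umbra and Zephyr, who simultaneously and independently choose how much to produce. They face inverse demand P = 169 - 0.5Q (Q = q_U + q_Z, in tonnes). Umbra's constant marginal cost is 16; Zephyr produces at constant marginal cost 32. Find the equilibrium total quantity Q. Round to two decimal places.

193.33

Umbra's profit: π_U = (169 - 0.5Q)q_U - (16q_U). Setting ∂π_U/∂q_U = 0: 153 - q_U - (1/2)(q_Z) = 0.
Zephyr's first-order condition: 137 - q_Z - (1/2)(q_U) = 0.
Best responses: q_U = (153 - (1/2)q_Z), q_Z = (137 - (1/2)q_U).
Solving the pair: q_U = 338/3, q_Z = 242/3.
Total output Q = 338/3 + 242/3 = 580/3.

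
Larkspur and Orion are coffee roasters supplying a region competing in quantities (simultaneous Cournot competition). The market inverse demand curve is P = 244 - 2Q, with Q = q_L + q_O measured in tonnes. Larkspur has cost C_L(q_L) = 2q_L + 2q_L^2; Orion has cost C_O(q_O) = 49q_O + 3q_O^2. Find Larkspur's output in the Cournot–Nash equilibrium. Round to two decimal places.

26.71

Larkspur's profit: π_L = (244 - 2Q)q_L - (2q_L + 2q_L²). Setting ∂π_L/∂q_L = 0: 242 - 8q_L - 2(q_O) = 0.
Orion's first-order condition: 195 - 10q_O - 2(q_L) = 0.
Best responses: q_L = (242 - 2q_O)/8, q_O = (195 - 2q_L)/10.
Solving the pair: q_L = 1015/38, q_O = 269/19.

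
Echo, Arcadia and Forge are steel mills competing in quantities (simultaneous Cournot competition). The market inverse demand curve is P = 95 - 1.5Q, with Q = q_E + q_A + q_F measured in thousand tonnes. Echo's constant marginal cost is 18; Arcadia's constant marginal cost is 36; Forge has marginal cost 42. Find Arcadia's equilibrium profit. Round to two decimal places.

92.04

Echo's profit: π_E = (95 - 1.5Q)q_E - (18q_E). Setting ∂π_E/∂q_E = 0: 77 - 3q_E - (3/2)(q_A + q_F) = 0.
Arcadia's first-order condition: 59 - 3q_A - (3/2)(q_E + q_F) = 0.
Forge's first-order condition: 53 - 3q_F - (3/2)(q_E + q_A) = 0.
Adding the 3 first-order conditions: 189 − 6Q = 0, so Q = 63/2.
Back-substituting: q_E = (77 − 189/4)/(3/2) = 119/6, q_A = (59 − 189/4)/(3/2) = 47/6, q_F = (53 − 189/4)/(3/2) = 23/6.
Price P = 95 - (3/2)·(63/2) = 191/4.
Arcadia's profit: (191/4 - 36)·(47/6) = 92.0417.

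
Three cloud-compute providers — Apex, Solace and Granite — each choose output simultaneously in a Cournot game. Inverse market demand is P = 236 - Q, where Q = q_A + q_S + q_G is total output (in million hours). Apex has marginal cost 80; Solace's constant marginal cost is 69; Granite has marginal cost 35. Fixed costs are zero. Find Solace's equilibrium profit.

1296

Apex's profit: π_A = (236 - Q)q_A - (80q_A). Setting ∂π_A/∂q_A = 0: 156 - 2q_A - (q_S + q_G) = 0.
Solace's first-order condition: 167 - 2q_S - (q_A + q_G) = 0.
Granite's profit: π_G = (236 - Q)q_G - (35q_G). Setting ∂π_G/∂q_G = 0: 201 - 2q_G - (q_A + q_S) = 0.
Adding the 3 first-order conditions: 524 − 4Q = 0, so Q = 131.
Back-substituting: q_A = (156 − 131) = 25, q_S = (167 − 131) = 36, q_G = (201 − 131) = 70.
Price P = 236 - 131 = 105.
Solace's profit: (105 - 69)·36 = 1296.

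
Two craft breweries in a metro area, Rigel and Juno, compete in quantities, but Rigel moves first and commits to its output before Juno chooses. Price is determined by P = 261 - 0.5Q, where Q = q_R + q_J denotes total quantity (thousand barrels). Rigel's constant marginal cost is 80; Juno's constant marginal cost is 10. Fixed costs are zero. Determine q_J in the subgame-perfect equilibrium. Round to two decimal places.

195.50

Solve by backward induction. Given q_R, the follower Juno maximises π_J = (261 - (1/2)q_R - (1/2)q_J)q_J - 10q_J.
Setting the follower's marginal profit to zero, 251 - (1/2)q_R - q_J = 0, i.e. q_J = (251 - (1/2)q_R).
The leader anticipates this reaction. Substituting into P = 261 - 0.5Q gives P = 271/2 - (1/4)q_R, so π_R = (271/2 - (1/4)q_R)q_R - 80q_R.
The leader's first-order condition 111/2 - (1/2)q_R = 0 yields q_R = 111.
Then q_J = (251 - (1/2)·111) = 391/2.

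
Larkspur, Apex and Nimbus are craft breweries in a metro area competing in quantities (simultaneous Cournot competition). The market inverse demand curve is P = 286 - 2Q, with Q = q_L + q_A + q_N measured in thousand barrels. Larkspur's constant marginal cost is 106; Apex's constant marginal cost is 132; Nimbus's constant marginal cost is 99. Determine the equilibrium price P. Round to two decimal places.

Larkspur's profit: π_L = (286 - 2Q)q_L - (106q_L). Setting ∂π_L/∂q_L = 0: 180 - 4q_L - 2(q_A + q_N) = 0.
Apex's profit: π_A = (286 - 2Q)q_A - (132q_A). Setting ∂π_A/∂q_A = 0: 154 - 4q_A - 2(q_L + q_N) = 0.
Nimbus's profit: π_N = (286 - 2Q)q_N - (99q_N). Setting ∂π_N/∂q_N = 0: 187 - 4q_N - 2(q_L + q_A) = 0.
Adding the 3 first-order conditions: 521 − 8Q = 0, so Q = 521/8.
Back-substituting: q_L = (180 − 521/4)/2 = 199/8, q_A = (154 − 521/4)/2 = 95/8, q_N = (187 − 521/4)/2 = 227/8.
Total output Q = 521/8, so price P = 286 - 2·(521/8) = 623/4.

155.75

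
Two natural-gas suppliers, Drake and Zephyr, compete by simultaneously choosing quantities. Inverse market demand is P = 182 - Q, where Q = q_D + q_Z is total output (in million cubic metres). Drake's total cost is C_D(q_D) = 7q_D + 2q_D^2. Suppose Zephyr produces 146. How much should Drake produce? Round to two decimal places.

With the rival's output fixed at 146, Drake's profit is π_D = (182 - 146 - q_D)q_D - (7q_D + 2q_D²) = (36 - q_D)q_D - (7q_D + 2q_D²).
∂π_D/∂q_D = 29 - 6q_D = 0, so q_D = 29/6.

4.83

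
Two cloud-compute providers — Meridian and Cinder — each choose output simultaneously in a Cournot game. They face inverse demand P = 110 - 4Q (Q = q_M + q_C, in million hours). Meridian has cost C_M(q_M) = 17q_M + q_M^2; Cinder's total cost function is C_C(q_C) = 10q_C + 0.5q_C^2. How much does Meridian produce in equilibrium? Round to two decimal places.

5.91

Meridian's profit: π_M = (110 - 4Q)q_M - (17q_M + q_M²). Setting ∂π_M/∂q_M = 0: 93 - 10q_M - 4(q_C) = 0.
Cinder's profit: π_C = (110 - 4Q)q_C - (10q_C + (1/2)q_C²). Setting ∂π_C/∂q_C = 0: 100 - 9q_C - 4(q_M) = 0.
So q_M = (93 - 4q_C)/10 and q_C = (100 - 4q_M)/9.
Substituting one into the other gives q_M = 437/74 and q_C = 314/37.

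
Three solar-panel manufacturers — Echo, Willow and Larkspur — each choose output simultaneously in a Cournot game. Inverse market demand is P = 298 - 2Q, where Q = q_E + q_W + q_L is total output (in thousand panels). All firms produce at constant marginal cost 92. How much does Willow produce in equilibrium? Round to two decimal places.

25.75

Each firm earns π_i = (298 - 2Q)q_i - 92q_i.
First-order condition (treating rivals' output as given): 206 - 4q_i - 2·Σ_{j≠i} q_j = 0.
With identical firms every q_j equals q_i, so Σ_{j≠i} q_j = 2q_i and 206 = 8q_i, giving q_i = 103/4.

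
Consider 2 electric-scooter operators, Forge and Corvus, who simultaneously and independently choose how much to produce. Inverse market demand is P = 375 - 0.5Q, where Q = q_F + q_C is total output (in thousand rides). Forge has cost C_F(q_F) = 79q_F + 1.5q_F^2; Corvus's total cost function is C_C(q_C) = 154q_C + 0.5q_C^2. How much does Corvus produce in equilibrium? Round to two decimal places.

94.97

Forge's profit: π_F = (375 - 0.5Q)q_F - (79q_F + (3/2)q_F²). Setting ∂π_F/∂q_F = 0: 296 - 4q_F - (1/2)(q_C) = 0.
Corvus's first-order condition: 221 - 2q_C - (1/2)(q_F) = 0.
Best responses: q_F = (296 - (1/2)q_C)/4, q_C = (221 - (1/2)q_F)/2.
Substituting one into the other gives q_F = 1926/31 and q_C = 94.9677.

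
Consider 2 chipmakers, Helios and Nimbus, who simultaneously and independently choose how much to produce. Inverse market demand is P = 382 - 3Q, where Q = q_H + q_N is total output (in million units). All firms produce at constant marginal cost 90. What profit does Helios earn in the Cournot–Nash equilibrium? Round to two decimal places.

3157.93

Each firm earns π_i = (382 - 3Q)q_i - 90q_i.
Setting ∂π_i/∂q_i = 0 with rivals' quantities fixed: 292 - 6q_i - 3q_j = 0.
By symmetry each firm produces the same amount; substituting q_j = q_i yields q_i = 292/9.
Price P = 382 - 3·(584/9) = 562/3.
Helios's profit: (562/3 - 90)·(292/9) = 3157.9259.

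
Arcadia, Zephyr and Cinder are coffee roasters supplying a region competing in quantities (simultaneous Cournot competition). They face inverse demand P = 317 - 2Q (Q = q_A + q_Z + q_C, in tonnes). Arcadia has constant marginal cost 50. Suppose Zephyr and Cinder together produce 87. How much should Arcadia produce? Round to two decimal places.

With rivals' combined output fixed at 87, Arcadia's profit is π_A = (317 - 2·87 - 2q_A)q_A - (50q_A) = (143 - 2q_A)q_A - (50q_A).
∂π_A/∂q_A = 93 - 4q_A = 0, so q_A = 93/4.

23.25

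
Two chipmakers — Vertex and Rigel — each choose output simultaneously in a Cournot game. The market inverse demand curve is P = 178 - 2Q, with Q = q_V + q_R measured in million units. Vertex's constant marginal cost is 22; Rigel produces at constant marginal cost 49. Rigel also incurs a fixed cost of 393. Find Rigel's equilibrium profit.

185

Vertex's profit: π_V = (178 - 2Q)q_V - (22q_V). Setting ∂π_V/∂q_V = 0: 156 - 4q_V - 2(q_R) = 0.
Rigel's first-order condition: 129 - 4q_R - 2(q_V) = 0.
Best responses: q_V = (156 - 2q_R)/4, q_R = (129 - 2q_V)/4.
Solving the pair: q_V = 61/2, q_R = 17.
Price P = 178 - 2·(95/2) = 83.
Rigel's profit: (83 - 49)·17 - 393 = 185.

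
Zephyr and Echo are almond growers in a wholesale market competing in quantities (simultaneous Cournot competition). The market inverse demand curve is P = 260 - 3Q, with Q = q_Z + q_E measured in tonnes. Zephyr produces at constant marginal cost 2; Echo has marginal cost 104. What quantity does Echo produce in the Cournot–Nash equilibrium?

6

Zephyr's profit: π_Z = (260 - 3Q)q_Z - (2q_Z). Setting ∂π_Z/∂q_Z = 0: 258 - 6q_Z - 3(q_E) = 0.
Echo's first-order condition: 156 - 6q_E - 3(q_Z) = 0.
So q_Z = (258 - 3q_E)/6 and q_E = (156 - 3q_Z)/6.
Solving the pair: q_Z = 40, q_E = 6.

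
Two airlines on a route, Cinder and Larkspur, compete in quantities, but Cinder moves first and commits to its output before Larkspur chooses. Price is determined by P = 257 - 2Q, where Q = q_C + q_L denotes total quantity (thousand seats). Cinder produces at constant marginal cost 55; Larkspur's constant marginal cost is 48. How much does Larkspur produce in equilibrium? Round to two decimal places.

Solve by backward induction. Given q_C, the follower Larkspur maximises π_L = (257 - 2q_C - 2q_L)q_L - 48q_L.
Setting the follower's marginal profit to zero, 209 - 2q_C - 4q_L = 0, i.e. q_L = (209 - 2q_C)/4.
The leader anticipates this reaction. Substituting into P = 257 - 2Q gives P = 305/2 - q_C, so π_C = (305/2 - q_C)q_C - 55q_C.
Maximising: ∂π_C/∂q_C = 195/2 - 2q_C = 0, giving q_C = 195/4.
Then q_L = (209 - 2·(195/4))/4 = 223/8.

27.88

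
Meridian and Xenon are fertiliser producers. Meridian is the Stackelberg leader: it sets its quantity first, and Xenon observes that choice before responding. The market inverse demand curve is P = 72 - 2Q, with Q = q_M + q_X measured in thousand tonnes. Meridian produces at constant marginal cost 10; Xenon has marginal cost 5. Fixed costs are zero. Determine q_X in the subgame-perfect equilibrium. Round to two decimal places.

The follower Xenon best-responds to any q_M: π_X = (72 - 2Q)q_X - 5q_X.
Follower FOC: 67 - 2q_M - 4q_X = 0, so q_X(q_M) = (67 - 2q_M)/4.
Meridian substitutes q_X(q_M) into its own profit: π_M = q_M(72 - 2q_M - (67 - 2q_M)/2) - 10q_M = (77/2 - q_M)q_M - 10q_M.
Maximising: ∂π_M/∂q_M = 57/2 - 2q_M = 0, giving q_M = 57/4.
Then q_X = (67 - 2·(57/4))/4 = 77/8.

9.63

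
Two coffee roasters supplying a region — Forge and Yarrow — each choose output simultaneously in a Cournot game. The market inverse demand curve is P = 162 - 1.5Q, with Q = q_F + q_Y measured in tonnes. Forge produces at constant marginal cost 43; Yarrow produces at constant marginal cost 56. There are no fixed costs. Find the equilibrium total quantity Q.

50

Forge's profit: π_F = (162 - 1.5Q)q_F - (43q_F). Setting ∂π_F/∂q_F = 0: 119 - 3q_F - (3/2)(q_Y) = 0.
Yarrow's profit: π_Y = (162 - 1.5Q)q_Y - (56q_Y). Setting ∂π_Y/∂q_Y = 0: 106 - 3q_Y - (3/2)(q_F) = 0.
So q_F = (119 - (3/2)q_Y)/3 and q_Y = (106 - (3/2)q_F)/3.
Solving the pair: q_F = 88/3, q_Y = 62/3.
Total output Q = 88/3 + 62/3 = 50.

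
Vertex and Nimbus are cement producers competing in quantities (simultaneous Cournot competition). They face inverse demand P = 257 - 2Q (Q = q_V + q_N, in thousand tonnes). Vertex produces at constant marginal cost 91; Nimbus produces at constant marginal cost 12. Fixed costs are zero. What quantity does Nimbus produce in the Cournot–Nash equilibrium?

54

Vertex's profit: π_V = (257 - 2Q)q_V - (91q_V). Setting ∂π_V/∂q_V = 0: 166 - 4q_V - 2(q_N) = 0.
Nimbus's profit: π_N = (257 - 2Q)q_N - (12q_N). Setting ∂π_N/∂q_N = 0: 245 - 4q_N - 2(q_V) = 0.
Best responses: q_V = (166 - 2q_N)/4, q_N = (245 - 2q_V)/4.
Substituting one into the other gives q_V = 29/2 and q_N = 54.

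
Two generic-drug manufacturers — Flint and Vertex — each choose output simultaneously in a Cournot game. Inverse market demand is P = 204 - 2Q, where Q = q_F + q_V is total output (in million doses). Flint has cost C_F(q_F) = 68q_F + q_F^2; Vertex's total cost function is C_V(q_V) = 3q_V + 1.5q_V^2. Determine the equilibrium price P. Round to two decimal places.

Flint's profit: π_F = (204 - 2Q)q_F - (68q_F + q_F²). Setting ∂π_F/∂q_F = 0: 136 - 6q_F - 2(q_V) = 0.
Vertex's first-order condition: 201 - 7q_V - 2(q_F) = 0.
Rearranging gives the reaction functions q_F = (136 - 2q_V)/6 and q_V = (201 - 2q_F)/7.
Substituting one into the other gives q_F = 275/19 and q_V = 467/19.
Total output Q = 742/19, so price P = 204 - 2·(742/19) = 125.8947.

125.89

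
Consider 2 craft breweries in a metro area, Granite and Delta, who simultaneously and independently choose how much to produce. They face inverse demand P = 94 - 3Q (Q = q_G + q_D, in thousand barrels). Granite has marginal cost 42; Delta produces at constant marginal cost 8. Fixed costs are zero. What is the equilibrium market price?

Granite's profit: π_G = (94 - 3Q)q_G - (42q_G). Setting ∂π_G/∂q_G = 0: 52 - 6q_G - 3(q_D) = 0.
Delta's profit: π_D = (94 - 3Q)q_D - (8q_D). Setting ∂π_D/∂q_D = 0: 86 - 6q_D - 3(q_G) = 0.
Best responses: q_G = (52 - 3q_D)/6, q_D = (86 - 3q_G)/6.
Substituting one into the other gives q_G = 2 and q_D = 40/3.
Total output Q = 46/3, so price P = 94 - 3·(46/3) = 48.

48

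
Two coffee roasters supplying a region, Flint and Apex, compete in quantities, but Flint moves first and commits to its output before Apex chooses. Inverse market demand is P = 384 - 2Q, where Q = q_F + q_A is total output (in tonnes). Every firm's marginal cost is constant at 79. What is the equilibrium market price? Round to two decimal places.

155.25

The follower Apex best-responds to any q_F: π_A = (384 - 2Q)q_A - 79q_A.
∂π_A/∂q_A = 305 - 2q_F - 4q_A = 0 gives the reaction function q_A = (305 - 2q_F)/4.
Flint substitutes q_A(q_F) into its own profit: π_F = q_F(384 - 2q_F - (305 - 2q_F)/2) - 79q_F = (463/2 - q_F)q_F - 79q_F.
Leader FOC: 305/2 - 2q_F = 0, so q_F = 305/4.
Then q_A = (305 - 2·(305/4))/4 = 305/8.
Total output Q = 915/8, so price P = 384 - 2·(915/8) = 621/4.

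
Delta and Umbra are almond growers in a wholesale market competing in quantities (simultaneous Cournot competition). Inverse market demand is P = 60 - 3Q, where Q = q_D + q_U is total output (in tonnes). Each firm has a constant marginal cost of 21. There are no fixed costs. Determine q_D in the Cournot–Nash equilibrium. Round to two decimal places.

Each firm earns π_i = (60 - 3Q)q_i - 21q_i.
Setting ∂π_i/∂q_i = 0 with rivals' quantities fixed: 39 - 6q_i - 3q_j = 0.
With identical firms every q_j equals q_i, so q_j = q_i and 39 = 9q_i, giving q_i = 13/3.

4.33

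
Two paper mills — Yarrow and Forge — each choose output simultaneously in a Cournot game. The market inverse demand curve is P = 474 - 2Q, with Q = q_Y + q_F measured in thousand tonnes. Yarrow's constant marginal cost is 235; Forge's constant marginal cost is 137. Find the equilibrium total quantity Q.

Yarrow's profit: π_Y = (474 - 2Q)q_Y - (235q_Y). Setting ∂π_Y/∂q_Y = 0: 239 - 4q_Y - 2(q_F) = 0.
Forge's profit: π_F = (474 - 2Q)q_F - (137q_F). Setting ∂π_F/∂q_F = 0: 337 - 4q_F - 2(q_Y) = 0.
Best responses: q_Y = (239 - 2q_F)/4, q_F = (337 - 2q_Y)/4.
Substituting one into the other gives q_Y = 47/2 and q_F = 145/2.
Total output Q = 47/2 + 145/2 = 96.

96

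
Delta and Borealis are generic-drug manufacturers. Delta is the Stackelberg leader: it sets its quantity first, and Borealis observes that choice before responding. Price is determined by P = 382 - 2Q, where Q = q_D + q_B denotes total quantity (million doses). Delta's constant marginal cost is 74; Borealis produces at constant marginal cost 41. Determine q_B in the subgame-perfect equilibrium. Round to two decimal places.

50.88

Solve by backward induction. Given q_D, the follower Borealis maximises π_B = (382 - 2q_D - 2q_B)q_B - 41q_B.
Setting the follower's marginal profit to zero, 341 - 2q_D - 4q_B = 0, i.e. q_B = (341 - 2q_D)/4.
Delta substitutes q_B(q_D) into its own profit: π_D = q_D(382 - 2q_D - (341 - 2q_D)/2) - 74q_D = (423/2 - q_D)q_D - 74q_D.
The leader's first-order condition 275/2 - 2q_D = 0 yields q_D = 275/4.
Then q_B = (341 - 2·(275/4))/4 = 407/8.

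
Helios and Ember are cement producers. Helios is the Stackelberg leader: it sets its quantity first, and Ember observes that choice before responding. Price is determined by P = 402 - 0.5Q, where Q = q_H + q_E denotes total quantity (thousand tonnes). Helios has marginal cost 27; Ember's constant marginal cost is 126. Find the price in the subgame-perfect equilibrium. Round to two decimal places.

145.50

Solve by backward induction. Given q_H, the follower Ember maximises π_E = (402 - (1/2)q_H - (1/2)q_E)q_E - 126q_E.
Follower FOC: 276 - (1/2)q_H - q_E = 0, so q_E(q_H) = (276 - (1/2)q_H).
The leader anticipates this reaction. Substituting into P = 402 - 0.5Q gives P = 264 - (1/4)q_H, so π_H = (264 - (1/4)q_H)q_H - 27q_H.
Maximising: ∂π_H/∂q_H = 237 - (1/2)q_H = 0, giving q_H = 474.
Then q_E = (276 - (1/2)·474) = 39.
Total output Q = 513, so price P = 402 - (1/2)·513 = 291/2.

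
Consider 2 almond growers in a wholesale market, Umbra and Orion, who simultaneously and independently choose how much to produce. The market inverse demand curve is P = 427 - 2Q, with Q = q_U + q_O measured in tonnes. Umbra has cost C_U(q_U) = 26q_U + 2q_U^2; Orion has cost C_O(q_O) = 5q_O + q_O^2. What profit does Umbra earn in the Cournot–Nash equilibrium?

Umbra's profit: π_U = (427 - 2Q)q_U - (26q_U + 2q_U²). Setting ∂π_U/∂q_U = 0: 401 - 8q_U - 2(q_O) = 0.
Orion's profit: π_O = (427 - 2Q)q_O - (5q_O + q_O²). Setting ∂π_O/∂q_O = 0: 422 - 6q_O - 2(q_U) = 0.
So q_U = (401 - 2q_O)/8 and q_O = (422 - 2q_U)/6.
Solving the pair: q_U = 71/2, q_O = 117/2.
Price P = 427 - 2·94 = 239.
Umbra's profit: 239·(71/2) - 26·(71/2) - 2(71/2)² = 5041.

5041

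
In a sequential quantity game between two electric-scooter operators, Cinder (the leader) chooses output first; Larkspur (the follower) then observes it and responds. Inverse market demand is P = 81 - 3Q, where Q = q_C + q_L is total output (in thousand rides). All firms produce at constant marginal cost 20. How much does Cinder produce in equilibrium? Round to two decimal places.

Solve by backward induction. Given q_C, the follower Larkspur maximises π_L = (81 - 3q_C - 3q_L)q_L - 20q_L.
∂π_L/∂q_L = 61 - 3q_C - 6q_L = 0 gives the reaction function q_L = (61 - 3q_C)/6.
Cinder substitutes q_L(q_C) into its own profit: π_C = q_C(81 - 3q_C - (61 - 3q_C)/2) - 20q_C = (101/2 - (3/2)q_C)q_C - 20q_C.
Leader FOC: 61/2 - 3q_C = 0, so q_C = 61/6.
Then q_L = (61 - 3·(61/6))/6 = 61/12.

10.17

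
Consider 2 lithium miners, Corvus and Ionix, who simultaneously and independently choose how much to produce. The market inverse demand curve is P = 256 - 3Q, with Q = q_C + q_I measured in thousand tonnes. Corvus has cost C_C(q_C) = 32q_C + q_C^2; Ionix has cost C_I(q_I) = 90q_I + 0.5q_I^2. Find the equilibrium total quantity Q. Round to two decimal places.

Corvus's profit: π_C = (256 - 3Q)q_C - (32q_C + q_C²). Setting ∂π_C/∂q_C = 0: 224 - 8q_C - 3(q_I) = 0.
Ionix's first-order condition: 166 - 7q_I - 3(q_C) = 0.
Rearranging gives the reaction functions q_C = (224 - 3q_I)/8 and q_I = (166 - 3q_C)/7.
Solving the pair: q_C = 1070/47, q_I = 656/47.
Total output Q = 1070/47 + 656/47 = 1726/47.

36.72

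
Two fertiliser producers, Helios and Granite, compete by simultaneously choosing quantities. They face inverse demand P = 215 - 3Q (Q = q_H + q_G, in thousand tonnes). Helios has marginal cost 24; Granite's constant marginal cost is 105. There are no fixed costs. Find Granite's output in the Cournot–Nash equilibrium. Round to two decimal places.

Helios's profit: π_H = (215 - 3Q)q_H - (24q_H). Setting ∂π_H/∂q_H = 0: 191 - 6q_H - 3(q_G) = 0.
Granite's first-order condition: 110 - 6q_G - 3(q_H) = 0.
Best responses: q_H = (191 - 3q_G)/6, q_G = (110 - 3q_H)/6.
Solving the pair: q_H = 272/9, q_G = 29/9.

3.22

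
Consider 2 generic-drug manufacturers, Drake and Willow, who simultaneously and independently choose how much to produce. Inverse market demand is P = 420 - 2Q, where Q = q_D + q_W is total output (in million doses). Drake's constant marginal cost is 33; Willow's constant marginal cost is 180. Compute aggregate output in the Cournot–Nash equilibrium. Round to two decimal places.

104.50

Drake's profit: π_D = (420 - 2Q)q_D - (33q_D). Setting ∂π_D/∂q_D = 0: 387 - 4q_D - 2(q_W) = 0.
Willow's profit: π_W = (420 - 2Q)q_W - (180q_W). Setting ∂π_W/∂q_W = 0: 240 - 4q_W - 2(q_D) = 0.
Rearranging gives the reaction functions q_D = (387 - 2q_W)/4 and q_W = (240 - 2q_D)/4.
Solving the pair: q_D = 89, q_W = 31/2.
Total output Q = 89 + 31/2 = 209/2.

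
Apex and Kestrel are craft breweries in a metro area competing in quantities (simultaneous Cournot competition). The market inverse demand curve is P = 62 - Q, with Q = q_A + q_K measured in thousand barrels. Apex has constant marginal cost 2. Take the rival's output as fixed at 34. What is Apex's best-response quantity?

With the rival's output fixed at 34, Apex's profit is π_A = (62 - 34 - q_A)q_A - (2q_A) = (28 - q_A)q_A - (2q_A).
∂π_A/∂q_A = 26 - 2q_A = 0, so q_A = 13.

13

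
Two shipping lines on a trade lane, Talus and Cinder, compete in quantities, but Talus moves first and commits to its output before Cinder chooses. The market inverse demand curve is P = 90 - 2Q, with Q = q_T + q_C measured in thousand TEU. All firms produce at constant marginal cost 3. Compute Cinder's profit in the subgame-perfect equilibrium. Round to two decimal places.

236.53

The follower Cinder best-responds to any q_T: π_C = (90 - 2Q)q_C - 3q_C.
Follower FOC: 87 - 2q_T - 4q_C = 0, so q_C(q_T) = (87 - 2q_T)/4.
Talus substitutes q_C(q_T) into its own profit: π_T = q_T(90 - 2q_T - (87 - 2q_T)/2) - 3q_T = (93/2 - q_T)q_T - 3q_T.
Maximising: ∂π_T/∂q_T = 87/2 - 2q_T = 0, giving q_T = 87/4.
Then q_C = (87 - 2·(87/4))/4 = 87/8.
Price P = 90 - 2·(261/8) = 99/4.
Cinder's profit: (99/4 - 3)·(87/8) = 236.5313.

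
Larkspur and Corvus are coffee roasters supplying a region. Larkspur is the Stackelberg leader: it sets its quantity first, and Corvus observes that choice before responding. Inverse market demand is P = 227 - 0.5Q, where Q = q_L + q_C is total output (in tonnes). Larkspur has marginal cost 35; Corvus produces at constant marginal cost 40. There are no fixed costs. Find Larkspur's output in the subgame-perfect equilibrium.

The follower Corvus best-responds to any q_L: π_C = (227 - 0.5Q)q_C - 40q_C.
Setting the follower's marginal profit to zero, 187 - (1/2)q_L - q_C = 0, i.e. q_C = (187 - (1/2)q_L).
The leader anticipates this reaction. Substituting into P = 227 - 0.5Q gives P = 267/2 - (1/4)q_L, so π_L = (267/2 - (1/4)q_L)q_L - 35q_L.
Leader FOC: 197/2 - (1/2)q_L = 0, so q_L = 197.
Then q_C = (187 - (1/2)·197) = 177/2.

197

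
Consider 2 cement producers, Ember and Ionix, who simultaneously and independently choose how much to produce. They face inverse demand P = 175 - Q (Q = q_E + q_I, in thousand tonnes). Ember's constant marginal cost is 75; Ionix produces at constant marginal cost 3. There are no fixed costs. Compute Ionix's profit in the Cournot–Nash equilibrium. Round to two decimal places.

Ember's profit: π_E = (175 - Q)q_E - (75q_E). Setting ∂π_E/∂q_E = 0: 100 - 2q_E - (q_I) = 0.
Ionix's profit: π_I = (175 - Q)q_I - (3q_I). Setting ∂π_I/∂q_I = 0: 172 - 2q_I - (q_E) = 0.
Rearranging gives the reaction functions q_E = (100 - q_I)/2 and q_I = (172 - q_E)/2.
Solving the pair: q_E = 28/3, q_I = 244/3.
Price P = 175 - 272/3 = 253/3.
Ionix's profit: (253/3 - 3)·(244/3) = 6615.1111.

6615.11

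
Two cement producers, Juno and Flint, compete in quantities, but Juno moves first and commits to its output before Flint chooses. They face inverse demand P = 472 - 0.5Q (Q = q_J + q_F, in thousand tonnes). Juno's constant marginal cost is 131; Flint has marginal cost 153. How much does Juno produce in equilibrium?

363

Solve by backward induction. Given q_J, the follower Flint maximises π_F = (472 - (1/2)q_J - (1/2)q_F)q_F - 153q_F.
∂π_F/∂q_F = 319 - (1/2)q_J - q_F = 0 gives the reaction function q_F = (319 - (1/2)q_J).
The leader anticipates this reaction. Substituting into P = 472 - 0.5Q gives P = 625/2 - (1/4)q_J, so π_J = (625/2 - (1/4)q_J)q_J - 131q_J.
The leader's first-order condition 363/2 - (1/2)q_J = 0 yields q_J = 363.
Then q_F = (319 - (1/2)·363) = 275/2.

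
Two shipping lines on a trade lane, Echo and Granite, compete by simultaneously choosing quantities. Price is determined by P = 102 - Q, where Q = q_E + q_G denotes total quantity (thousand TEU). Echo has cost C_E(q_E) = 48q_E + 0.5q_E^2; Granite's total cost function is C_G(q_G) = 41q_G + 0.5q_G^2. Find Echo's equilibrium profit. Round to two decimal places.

239.09

Echo's profit: π_E = (102 - Q)q_E - (48q_E + (1/2)q_E²). Setting ∂π_E/∂q_E = 0: 54 - 3q_E - (q_G) = 0.
Granite's profit: π_G = (102 - Q)q_G - (41q_G + (1/2)q_G²). Setting ∂π_G/∂q_G = 0: 61 - 3q_G - (q_E) = 0.
So q_E = (54 - q_G)/3 and q_G = (61 - q_E)/3.
Solving the pair: q_E = 101/8, q_G = 129/8.
Price P = 102 - 115/4 = 293/4.
Echo's profit: (293/4)·(101/8) - 48·(101/8) - (1/2)(101/8)² = 239.0859.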